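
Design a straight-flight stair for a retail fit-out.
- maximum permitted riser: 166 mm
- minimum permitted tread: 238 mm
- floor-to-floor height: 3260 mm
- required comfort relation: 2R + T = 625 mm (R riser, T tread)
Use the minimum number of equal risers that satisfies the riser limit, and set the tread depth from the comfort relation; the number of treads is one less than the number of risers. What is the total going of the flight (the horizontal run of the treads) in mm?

5681 mm

⌈3260/166⌉ = 20 risers.
Riser R = 3260 / 20 = 163 mm, within the 166 mm limit.
From 2R + T = 625: T = 625 − 326 = 299 mm.
Treads = 20 − 1 = 19; going = 19 × 299 = 5681 mm.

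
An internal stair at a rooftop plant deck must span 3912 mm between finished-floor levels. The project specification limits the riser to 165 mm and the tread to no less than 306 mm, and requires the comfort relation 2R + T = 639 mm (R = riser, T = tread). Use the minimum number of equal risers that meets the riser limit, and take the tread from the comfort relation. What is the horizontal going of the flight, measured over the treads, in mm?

7199 mm

3912 / 165 = 23.709 → round up to 24 risers.
Each riser is 3912/24 = 163 mm (≤ 165 mm).
Tread T = 639 − 2 × 163 = 313 mm (≥ 306 mm).
Treads = 24 − 1 = 23; going = 23 × 313 = 7199 mm.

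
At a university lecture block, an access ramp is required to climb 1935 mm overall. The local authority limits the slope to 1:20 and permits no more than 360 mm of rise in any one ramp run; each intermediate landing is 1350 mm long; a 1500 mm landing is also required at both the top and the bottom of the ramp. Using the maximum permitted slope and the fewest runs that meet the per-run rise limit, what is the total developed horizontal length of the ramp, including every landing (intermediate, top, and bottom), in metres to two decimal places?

48.45 m

At most 360 each: 1935/360 = 5.38, giving 6 ramp runs. That means 5 intermediate landings.
Horizontal run for 1935 mm of rise at 1:20 is 1935 × 20 = 38700 mm.
5 intermediate landings contribute 5 × 1350 = 6750 mm.
Top and bottom landings: 2 × 1500 = 3000 mm.
Total = 38700 + 6750 + 3000 = 48450 mm.
= 48.45 m.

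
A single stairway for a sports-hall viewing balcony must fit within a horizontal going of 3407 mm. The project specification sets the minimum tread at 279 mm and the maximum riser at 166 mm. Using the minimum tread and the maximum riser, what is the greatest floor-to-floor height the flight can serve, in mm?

Treads that fit: ⌊3407 / 279⌋ = 12.
Risers = treads + 1 = 13.
Maximum height = 13 × 166 = 2158 mm.

2158 mm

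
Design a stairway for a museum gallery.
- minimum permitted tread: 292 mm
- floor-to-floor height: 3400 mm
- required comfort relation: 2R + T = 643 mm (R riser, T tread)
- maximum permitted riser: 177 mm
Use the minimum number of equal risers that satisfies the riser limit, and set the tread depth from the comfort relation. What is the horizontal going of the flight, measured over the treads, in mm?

5757 mm

At most 177 each: 3400/177 = 19.21, giving 20 risers.
R = 3400 ÷ 20 = 170 mm.
T = 643 − 2·170 = 303 mm, which satisfies the 292 mm minimum.
Treads = 20 − 1 = 19; going = 19 × 303 = 5757 mm.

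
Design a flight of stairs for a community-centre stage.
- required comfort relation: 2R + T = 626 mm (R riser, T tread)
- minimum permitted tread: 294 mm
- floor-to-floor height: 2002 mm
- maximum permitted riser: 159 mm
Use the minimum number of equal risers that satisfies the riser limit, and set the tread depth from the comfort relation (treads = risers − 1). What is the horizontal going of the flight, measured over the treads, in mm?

3816 mm

2002 / 159 = 12.59, so 13 risers are needed.
R = 2002 ÷ 13 = 154 mm.
Tread T = 626 − 2 × 154 = 318 mm (≥ 294 mm).
Going = (13 − 1) × 318 = 3816 mm.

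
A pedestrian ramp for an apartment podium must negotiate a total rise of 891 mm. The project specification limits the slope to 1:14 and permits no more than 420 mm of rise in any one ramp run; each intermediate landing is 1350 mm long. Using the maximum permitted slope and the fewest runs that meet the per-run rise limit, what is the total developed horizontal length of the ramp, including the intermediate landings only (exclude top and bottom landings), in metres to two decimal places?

At most 420 each: 891/420 = 2.12, giving 3 ramp runs. That means 2 intermediate landings.
Ramp run (horizontal) at 1:14: 891 × 14 = 12474 mm.
Intermediate landings: 2 × 1350 = 2700 mm.
Developed length = 12474 + 2700 = 15174 mm.
= 15.17 m.

15.17 m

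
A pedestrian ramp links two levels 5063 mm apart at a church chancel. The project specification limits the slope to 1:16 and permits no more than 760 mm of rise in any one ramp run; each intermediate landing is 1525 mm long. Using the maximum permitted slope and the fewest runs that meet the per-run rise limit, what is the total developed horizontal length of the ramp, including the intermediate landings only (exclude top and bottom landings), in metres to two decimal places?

90.16 m

At most 760 each: 5063/760 = 6.66, giving 7 ramp runs. That means 6 intermediate landings.
Horizontal run for 5063 mm of rise at 1:16 is 5063 × 16 = 81008 mm.
Intermediate landings: 6 × 1525 = 9150 mm.
Developed length = 81008 + 9150 = 90158 mm.
= 90.16 m.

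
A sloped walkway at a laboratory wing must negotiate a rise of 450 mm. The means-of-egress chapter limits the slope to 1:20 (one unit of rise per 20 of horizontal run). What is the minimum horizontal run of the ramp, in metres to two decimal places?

9.00 m

Run = rise × 20 = 450 × 20 = 9000 mm.
9000 mm = 9.00 m.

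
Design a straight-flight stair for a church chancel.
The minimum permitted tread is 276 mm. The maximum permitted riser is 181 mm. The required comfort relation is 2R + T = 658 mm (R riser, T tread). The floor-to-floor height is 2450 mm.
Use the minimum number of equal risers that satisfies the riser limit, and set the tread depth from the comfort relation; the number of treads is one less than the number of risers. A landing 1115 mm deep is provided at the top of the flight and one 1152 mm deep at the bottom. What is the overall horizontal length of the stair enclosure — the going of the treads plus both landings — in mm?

2450 / 181 = 13.54, so 14 risers are needed.
Riser R = 2450 / 14 = 175 mm, within the 181 mm limit.
From 2R + T = 658: T = 658 − 350 = 308 mm.
Going = (14 − 1) × 308 = 4004 mm.
Add landings: 4004 + 1115 + 1152 = 6271 mm.

6271 mm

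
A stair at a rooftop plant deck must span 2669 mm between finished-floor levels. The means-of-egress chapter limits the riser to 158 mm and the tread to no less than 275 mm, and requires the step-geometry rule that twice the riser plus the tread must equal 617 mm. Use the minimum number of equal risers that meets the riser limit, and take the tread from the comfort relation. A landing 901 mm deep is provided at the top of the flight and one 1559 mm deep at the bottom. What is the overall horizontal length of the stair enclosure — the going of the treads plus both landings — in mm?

2669 / 158 = 16.892 → round up to 17 risers.
R = 2669 ÷ 17 = 157 mm.
From 2R + T = 617: T = 617 − 314 = 303 mm.
17 risers give 16 treads; going = 16 × 303 = 4848 mm.
Enclosure = 4848 + 901 + 1559 = 7308 mm.

7308 mm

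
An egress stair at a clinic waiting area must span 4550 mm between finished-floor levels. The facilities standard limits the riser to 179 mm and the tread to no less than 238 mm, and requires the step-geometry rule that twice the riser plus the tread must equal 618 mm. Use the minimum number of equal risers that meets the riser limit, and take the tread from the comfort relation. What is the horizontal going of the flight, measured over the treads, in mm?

4550 / 179 = 25.419 → round up to 26 risers.
Each riser is 4550/26 = 175 mm (≤ 179 mm).
From 2R + T = 618: T = 618 − 350 = 268 mm.
26 risers give 25 treads; going = 25 × 268 = 6700 mm.

6700 mm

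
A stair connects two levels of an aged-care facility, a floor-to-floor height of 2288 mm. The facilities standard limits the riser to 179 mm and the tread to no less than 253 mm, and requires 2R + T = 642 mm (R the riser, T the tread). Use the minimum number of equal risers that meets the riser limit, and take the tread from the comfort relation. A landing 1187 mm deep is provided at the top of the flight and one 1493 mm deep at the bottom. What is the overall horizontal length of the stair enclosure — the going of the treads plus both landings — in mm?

6160 mm

⌈2288/179⌉ = 13 risers.
Each riser is 2288/13 = 176 mm (≤ 179 mm).
Tread T = 642 − 2 × 176 = 290 mm (≥ 253 mm).
Going = (13 − 1) × 290 = 3480 mm.
Enclosure = 3480 + 1187 + 1493 = 6160 mm.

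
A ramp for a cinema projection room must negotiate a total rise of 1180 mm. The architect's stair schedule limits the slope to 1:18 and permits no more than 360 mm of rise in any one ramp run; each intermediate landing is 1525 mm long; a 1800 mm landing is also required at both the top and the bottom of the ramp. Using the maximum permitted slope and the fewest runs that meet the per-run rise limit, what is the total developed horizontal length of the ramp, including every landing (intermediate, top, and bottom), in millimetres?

29415 mm

At most 360 each: 1180/360 = 3.28, giving 4 ramp runs. That means 3 intermediate landings.
Ramp run (horizontal) at 1:18: 1180 × 18 = 21240 mm.
Intermediate landings: 3 × 1525 = 4575 mm.
Top and bottom landings: 2 × 1800 = 3600 mm.
Total = 21240 + 4575 + 3600 = 29415 mm.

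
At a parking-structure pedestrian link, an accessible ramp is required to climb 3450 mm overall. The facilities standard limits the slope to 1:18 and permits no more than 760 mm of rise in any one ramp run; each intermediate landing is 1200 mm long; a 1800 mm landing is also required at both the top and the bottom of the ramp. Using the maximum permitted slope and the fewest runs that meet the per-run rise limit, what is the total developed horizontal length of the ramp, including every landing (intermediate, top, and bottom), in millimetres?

70500 mm

At most 760 each: 3450/760 = 4.54, giving 5 ramp runs. That means 4 intermediate landings.
Horizontal run for 3450 mm of rise at 1:18 is 3450 × 18 = 62100 mm.
4 intermediate landings contribute 4 × 1200 = 4800 mm.
Top and bottom landings: 2 × 1800 = 3600 mm.
Total = 62100 + 4800 + 3600 = 70500 mm.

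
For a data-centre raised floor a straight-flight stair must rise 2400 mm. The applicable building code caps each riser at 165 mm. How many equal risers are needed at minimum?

2400 / 165 = 14.545 → round up to 15 risers.

15 risers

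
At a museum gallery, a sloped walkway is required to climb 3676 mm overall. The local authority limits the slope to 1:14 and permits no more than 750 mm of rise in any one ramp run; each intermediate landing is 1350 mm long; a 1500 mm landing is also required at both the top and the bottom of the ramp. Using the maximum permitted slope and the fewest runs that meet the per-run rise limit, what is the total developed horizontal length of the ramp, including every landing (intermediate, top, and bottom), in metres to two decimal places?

3676 / 750 = 4.90, so 5 ramp runs are needed. That means 4 intermediate landings.
Horizontal run for 3676 mm of rise at 1:14 is 3676 × 14 = 51464 mm.
4 intermediate landings contribute 4 × 1350 = 5400 mm.
Top and bottom landings: 2 × 1500 = 3000 mm.
Total = 51464 + 5400 + 3000 = 59864 mm.
= 59.86 m.

59.86 m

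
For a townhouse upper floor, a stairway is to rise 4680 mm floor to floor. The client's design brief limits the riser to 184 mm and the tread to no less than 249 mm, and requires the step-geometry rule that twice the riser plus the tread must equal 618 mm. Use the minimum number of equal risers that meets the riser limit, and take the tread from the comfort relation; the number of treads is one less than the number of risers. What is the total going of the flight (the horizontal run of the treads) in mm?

At most 184 each: 4680/184 = 25.43, giving 26 risers.
R = 4680 ÷ 26 = 180 mm.
From 2R + T = 618: T = 618 − 360 = 258 mm.
Going = (26 − 1) × 258 = 6450 mm.

6450 mm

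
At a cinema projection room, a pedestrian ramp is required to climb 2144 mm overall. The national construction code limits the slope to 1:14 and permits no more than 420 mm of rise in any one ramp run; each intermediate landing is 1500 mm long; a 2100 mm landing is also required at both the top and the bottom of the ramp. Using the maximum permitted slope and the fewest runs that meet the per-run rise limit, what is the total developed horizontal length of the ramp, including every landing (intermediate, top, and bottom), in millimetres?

At most 420 each: 2144/420 = 5.10, giving 6 ramp runs. That means 5 intermediate landings.
Ramp run (horizontal) at 1:14: 2144 × 14 = 30016 mm.
5 intermediate landings contribute 5 × 1500 = 7500 mm.
Top and bottom landings: 2 × 2100 = 4200 mm.
Total = 30016 + 7500 + 4200 = 41716 mm.

41716 mm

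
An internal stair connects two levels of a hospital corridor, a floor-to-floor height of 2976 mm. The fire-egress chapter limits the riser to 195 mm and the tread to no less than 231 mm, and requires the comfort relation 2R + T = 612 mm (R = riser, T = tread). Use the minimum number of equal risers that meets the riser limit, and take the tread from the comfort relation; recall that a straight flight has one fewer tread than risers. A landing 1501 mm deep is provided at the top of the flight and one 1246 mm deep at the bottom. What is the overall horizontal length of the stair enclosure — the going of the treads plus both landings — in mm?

6347 mm

2976 / 195 = 15.26, so 16 risers are needed.
Each riser is 2976/16 = 186 mm (≤ 195 mm).
From 2R + T = 612: T = 612 − 372 = 240 mm.
Treads = 16 − 1 = 15; going = 15 × 240 = 3600 mm.
Enclosure = 3600 + 1501 + 1246 = 6347 mm.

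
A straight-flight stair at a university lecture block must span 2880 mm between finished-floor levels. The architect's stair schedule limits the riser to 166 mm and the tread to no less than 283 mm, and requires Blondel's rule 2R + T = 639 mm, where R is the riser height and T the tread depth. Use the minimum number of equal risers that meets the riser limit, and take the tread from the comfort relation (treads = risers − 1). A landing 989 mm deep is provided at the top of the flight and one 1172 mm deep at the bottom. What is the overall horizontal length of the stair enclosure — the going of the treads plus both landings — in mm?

7584 mm

2880 / 166 = 17.35, so 18 risers are needed.
R = 2880 ÷ 18 = 160 mm.
Tread T = 639 − 2 × 160 = 319 mm (≥ 283 mm).
Treads = 18 − 1 = 17; going = 17 × 319 = 5423 mm.
Enclosure = 5423 + 989 + 1172 = 7584 mm.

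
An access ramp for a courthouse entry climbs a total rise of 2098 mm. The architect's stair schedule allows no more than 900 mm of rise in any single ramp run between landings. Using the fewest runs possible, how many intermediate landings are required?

2098 / 900 = 2.331 → round up to 3 ramp runs.
3 runs are separated by 2 intermediate landings.

2 intermediate landings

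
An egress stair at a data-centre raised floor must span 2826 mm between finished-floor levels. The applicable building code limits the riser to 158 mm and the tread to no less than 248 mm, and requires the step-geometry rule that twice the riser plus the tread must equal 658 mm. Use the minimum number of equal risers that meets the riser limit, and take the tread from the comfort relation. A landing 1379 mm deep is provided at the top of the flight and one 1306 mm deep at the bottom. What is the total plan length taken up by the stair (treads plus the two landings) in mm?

8533 mm

2826 / 158 = 17.886 → round up to 18 risers.
Riser R = 2826 / 18 = 157 mm, within the 158 mm limit.
From 2R + T = 658: T = 658 − 314 = 344 mm.
Going = (18 − 1) × 344 = 5848 mm.
Enclosure = 5848 + 1379 + 1306 = 8533 mm.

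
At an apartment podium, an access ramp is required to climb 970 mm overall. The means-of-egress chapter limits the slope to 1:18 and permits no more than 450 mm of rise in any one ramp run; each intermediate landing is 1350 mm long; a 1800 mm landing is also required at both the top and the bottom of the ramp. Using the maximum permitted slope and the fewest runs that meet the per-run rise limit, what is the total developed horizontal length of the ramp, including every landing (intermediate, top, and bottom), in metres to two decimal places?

⌈970/450⌉ = 3 ramp runs. That means 2 intermediate landings.
Ramp run (horizontal) at 1:18: 970 × 18 = 17460 mm.
2 intermediate landings contribute 2 × 1350 = 2700 mm.
Top and bottom landings: 2 × 1800 = 3600 mm.
Total = 17460 + 2700 + 3600 = 23760 mm.
= 23.76 m.

23.76 m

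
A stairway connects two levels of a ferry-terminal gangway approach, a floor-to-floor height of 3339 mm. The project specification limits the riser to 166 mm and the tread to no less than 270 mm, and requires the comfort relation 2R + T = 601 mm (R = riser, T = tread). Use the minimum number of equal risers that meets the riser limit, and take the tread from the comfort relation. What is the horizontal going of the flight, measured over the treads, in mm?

5660 mm

3339 / 166 = 20.11, so 21 risers are needed.
R = 3339 ÷ 21 = 159 mm.
T = 601 − 2·159 = 283 mm, which satisfies the 270 mm minimum.
Treads = 21 − 1 = 20; going = 20 × 283 = 5660 mm.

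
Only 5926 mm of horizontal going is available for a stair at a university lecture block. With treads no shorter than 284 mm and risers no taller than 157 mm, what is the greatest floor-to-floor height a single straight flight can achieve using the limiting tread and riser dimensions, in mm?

5926 / 284 = 20.87, so 20 treads fit.
Risers = treads + 1 = 21.
Maximum height = 21 × 157 = 3297 mm.

3297 mm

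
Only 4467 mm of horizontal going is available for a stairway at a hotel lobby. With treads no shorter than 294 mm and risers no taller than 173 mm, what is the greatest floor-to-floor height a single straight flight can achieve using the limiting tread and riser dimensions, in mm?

Treads that fit: ⌊4467 / 294⌋ = 15.
Risers = treads + 1 = 16.
Maximum height = 16 × 173 = 2768 mm.

2768 mm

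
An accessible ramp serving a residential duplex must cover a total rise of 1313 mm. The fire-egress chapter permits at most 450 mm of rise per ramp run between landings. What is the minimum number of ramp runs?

3 runs

1313 / 450 = 2.92, so 3 ramp runs are needed.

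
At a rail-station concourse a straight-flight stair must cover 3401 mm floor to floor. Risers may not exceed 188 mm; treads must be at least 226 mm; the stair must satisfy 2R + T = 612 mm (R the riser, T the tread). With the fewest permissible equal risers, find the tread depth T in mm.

3401 / 188 = 18.090 → round up to 19 risers.
Each riser is 3401/19 = 179 mm (≤ 188 mm).
From 2R + T = 612: T = 612 − 358 = 254 mm.

254 mm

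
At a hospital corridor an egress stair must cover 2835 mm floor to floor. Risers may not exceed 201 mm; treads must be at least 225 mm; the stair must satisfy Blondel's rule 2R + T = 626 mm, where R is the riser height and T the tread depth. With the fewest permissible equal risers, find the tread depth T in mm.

248 mm

At most 201 each: 2835/201 = 14.10, giving 15 risers.
R = 2835 ÷ 15 = 189 mm.
Tread T = 626 − 2 × 189 = 248 mm (≥ 225 mm).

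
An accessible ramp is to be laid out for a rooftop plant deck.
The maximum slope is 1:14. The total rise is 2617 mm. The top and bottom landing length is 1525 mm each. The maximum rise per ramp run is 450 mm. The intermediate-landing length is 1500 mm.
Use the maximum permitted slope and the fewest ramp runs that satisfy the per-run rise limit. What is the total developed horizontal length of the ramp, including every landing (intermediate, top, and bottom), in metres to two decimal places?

47.19 m

2617 / 450 = 5.82, so 6 ramp runs are needed. That means 5 intermediate landings.
Ramp run (horizontal) at 1:14: 2617 × 14 = 36638 mm.
Intermediate landings: 5 × 1500 = 7500 mm.
Top and bottom landings: 2 × 1525 = 3050 mm.
Total = 36638 + 7500 + 3050 = 47188 mm.
= 47.19 m.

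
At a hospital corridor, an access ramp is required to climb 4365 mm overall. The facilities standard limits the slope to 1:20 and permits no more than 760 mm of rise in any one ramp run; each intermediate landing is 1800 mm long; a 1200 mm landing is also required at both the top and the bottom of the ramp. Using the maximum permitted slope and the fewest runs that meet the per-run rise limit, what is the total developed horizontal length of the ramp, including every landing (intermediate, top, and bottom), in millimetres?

98700 mm

At most 760 each: 4365/760 = 5.74, giving 6 ramp runs. That means 5 intermediate landings.
Ramp run (horizontal) at 1:20: 4365 × 20 = 87300 mm.
5 intermediate landings contribute 5 × 1800 = 9000 mm.
Top and bottom landings: 2 × 1200 = 2400 mm.
Total = 87300 + 9000 + 2400 = 98700 mm.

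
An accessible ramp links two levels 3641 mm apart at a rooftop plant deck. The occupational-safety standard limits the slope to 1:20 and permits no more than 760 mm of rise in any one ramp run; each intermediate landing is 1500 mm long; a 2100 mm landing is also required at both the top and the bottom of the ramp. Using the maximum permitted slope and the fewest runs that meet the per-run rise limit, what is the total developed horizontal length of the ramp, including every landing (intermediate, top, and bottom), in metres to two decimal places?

83.02 m

3641 / 760 = 4.79, so 5 ramp runs are needed. That means 4 intermediate landings.
Horizontal run for 3641 mm of rise at 1:20 is 3641 × 20 = 72820 mm.
4 intermediate landings contribute 4 × 1500 = 6000 mm.
Top and bottom landings: 2 × 2100 = 4200 mm.
Total = 72820 + 6000 + 4200 = 83020 mm.
= 83.02 m.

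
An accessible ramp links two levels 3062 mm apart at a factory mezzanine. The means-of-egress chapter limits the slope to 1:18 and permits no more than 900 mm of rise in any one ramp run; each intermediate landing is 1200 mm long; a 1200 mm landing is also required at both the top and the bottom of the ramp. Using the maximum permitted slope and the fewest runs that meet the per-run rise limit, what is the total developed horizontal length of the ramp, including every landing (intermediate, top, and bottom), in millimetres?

61116 mm

3062 / 900 = 3.402 → round up to 4 ramp runs. That means 3 intermediate landings.
Ramp run (horizontal) at 1:18: 3062 × 18 = 55116 mm.
Intermediate landings: 3 × 1200 = 3600 mm.
Top and bottom landings: 2 × 1200 = 2400 mm.
Total = 55116 + 3600 + 2400 = 61116 mm.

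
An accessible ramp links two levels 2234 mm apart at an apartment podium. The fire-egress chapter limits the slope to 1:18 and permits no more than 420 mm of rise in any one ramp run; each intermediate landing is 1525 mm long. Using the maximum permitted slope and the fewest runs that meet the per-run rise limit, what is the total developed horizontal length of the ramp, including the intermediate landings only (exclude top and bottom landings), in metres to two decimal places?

47.84 m

At most 420 each: 2234/420 = 5.32, giving 6 ramp runs. That means 5 intermediate landings.
Horizontal run for 2234 mm of rise at 1:18 is 2234 × 18 = 40212 mm.
Intermediate landings: 5 × 1525 = 7625 mm.
Total developed length = 40212 + 7625 = 47837 mm.
= 47.84 m.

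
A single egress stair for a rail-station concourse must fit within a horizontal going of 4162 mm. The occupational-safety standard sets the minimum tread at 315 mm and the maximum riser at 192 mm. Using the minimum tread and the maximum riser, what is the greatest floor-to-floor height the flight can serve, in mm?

4162 / 315 = 13.21, so 13 treads fit.
Risers = treads + 1 = 14.
Maximum height = 14 × 192 = 2688 mm.

2688 mm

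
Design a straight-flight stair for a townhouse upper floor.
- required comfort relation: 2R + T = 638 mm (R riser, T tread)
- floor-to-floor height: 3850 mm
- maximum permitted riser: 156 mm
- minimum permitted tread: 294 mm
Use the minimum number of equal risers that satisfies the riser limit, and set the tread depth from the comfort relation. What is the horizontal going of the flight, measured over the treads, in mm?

7920 mm

At most 156 each: 3850/156 = 24.68, giving 25 risers.
Each riser is 3850/25 = 154 mm (≤ 156 mm).
From 2R + T = 638: T = 638 − 308 = 330 mm.
Going = (25 − 1) × 330 = 7920 mm.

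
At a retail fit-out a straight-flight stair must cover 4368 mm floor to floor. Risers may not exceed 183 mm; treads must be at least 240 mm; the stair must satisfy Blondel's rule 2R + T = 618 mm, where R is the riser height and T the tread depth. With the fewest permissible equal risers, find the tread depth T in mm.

⌈4368/183⌉ = 24 risers.
Each riser is 4368/24 = 182 mm (≤ 183 mm).
Tread T = 618 − 2 × 182 = 254 mm (≥ 240 mm).

254 mm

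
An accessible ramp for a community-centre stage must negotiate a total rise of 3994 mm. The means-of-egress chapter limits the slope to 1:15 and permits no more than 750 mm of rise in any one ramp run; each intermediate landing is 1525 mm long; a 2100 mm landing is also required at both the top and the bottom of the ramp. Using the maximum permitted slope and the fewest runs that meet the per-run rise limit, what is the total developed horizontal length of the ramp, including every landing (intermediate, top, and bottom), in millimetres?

3994 / 750 = 5.33, so 6 ramp runs are needed. That means 5 intermediate landings.
Horizontal run for 3994 mm of rise at 1:15 is 3994 × 15 = 59910 mm.
5 intermediate landings contribute 5 × 1525 = 7625 mm.
Top and bottom landings: 2 × 2100 = 4200 mm.
Total = 59910 + 7625 + 4200 = 71735 mm.

71735 mm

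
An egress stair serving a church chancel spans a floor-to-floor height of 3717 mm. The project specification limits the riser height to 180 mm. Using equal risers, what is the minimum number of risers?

21 risers

At most 180 each: 3717/180 = 20.65, giving 21 risers.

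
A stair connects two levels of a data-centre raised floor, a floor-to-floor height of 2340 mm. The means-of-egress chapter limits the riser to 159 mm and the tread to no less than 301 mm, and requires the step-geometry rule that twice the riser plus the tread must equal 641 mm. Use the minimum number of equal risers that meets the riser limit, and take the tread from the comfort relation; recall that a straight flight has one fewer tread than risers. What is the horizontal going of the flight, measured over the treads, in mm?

4606 mm

At most 159 each: 2340/159 = 14.72, giving 15 risers.
R = 2340 ÷ 15 = 156 mm.
T = 641 − 2·156 = 329 mm, which satisfies the 301 mm minimum.
15 risers give 14 treads; going = 14 × 329 = 4606 mm.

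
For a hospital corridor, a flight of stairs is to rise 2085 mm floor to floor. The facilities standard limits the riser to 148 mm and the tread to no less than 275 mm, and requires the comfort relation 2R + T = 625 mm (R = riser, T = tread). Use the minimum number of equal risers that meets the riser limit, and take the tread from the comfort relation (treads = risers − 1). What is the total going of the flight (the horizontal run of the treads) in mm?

⌈2085/148⌉ = 15 risers.
Riser R = 2085 / 15 = 139 mm, within the 148 mm limit.
Tread T = 625 − 2 × 139 = 347 mm (≥ 275 mm).
Treads = 15 − 1 = 14; going = 14 × 347 = 4858 mm.

4858 mm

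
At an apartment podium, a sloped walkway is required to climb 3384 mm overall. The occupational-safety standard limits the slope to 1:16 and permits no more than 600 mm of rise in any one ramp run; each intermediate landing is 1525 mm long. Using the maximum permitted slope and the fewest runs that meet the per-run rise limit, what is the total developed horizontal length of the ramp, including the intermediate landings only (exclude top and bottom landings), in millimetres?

3384 / 600 = 5.640 → round up to 6 ramp runs. That means 5 intermediate landings.
Ramp run (horizontal) at 1:16: 3384 × 16 = 54144 mm.
5 intermediate landings contribute 5 × 1525 = 7625 mm.
Developed length = 54144 + 7625 = 61769 mm.

61769 mm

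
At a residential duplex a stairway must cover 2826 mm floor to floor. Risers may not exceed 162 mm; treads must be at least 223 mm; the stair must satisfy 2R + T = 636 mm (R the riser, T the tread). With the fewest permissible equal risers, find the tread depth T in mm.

322 mm

2826 / 162 = 17.444 → round up to 18 risers.
Riser R = 2826 / 18 = 157 mm, within the 162 mm limit.
From 2R + T = 636: T = 636 − 314 = 322 mm.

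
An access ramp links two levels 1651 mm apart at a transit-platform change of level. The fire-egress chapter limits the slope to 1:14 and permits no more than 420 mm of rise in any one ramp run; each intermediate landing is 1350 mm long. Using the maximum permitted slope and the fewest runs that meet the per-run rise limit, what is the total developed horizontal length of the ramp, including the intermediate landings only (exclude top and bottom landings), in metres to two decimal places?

27.16 m

1651 / 420 = 3.93, so 4 ramp runs are needed. That means 3 intermediate landings.
Horizontal run for 1651 mm of rise at 1:14 is 1651 × 14 = 23114 mm.
Intermediate landings: 3 × 1350 = 4050 mm.
Developed length = 23114 + 4050 = 27164 mm.
= 27.16 m.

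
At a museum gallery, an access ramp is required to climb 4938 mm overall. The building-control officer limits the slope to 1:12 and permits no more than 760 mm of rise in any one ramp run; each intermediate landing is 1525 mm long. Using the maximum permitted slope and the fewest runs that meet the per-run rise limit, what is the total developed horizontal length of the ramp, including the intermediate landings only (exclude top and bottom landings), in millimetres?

4938 / 760 = 6.50, so 7 ramp runs are needed. That means 6 intermediate landings.
Horizontal run for 4938 mm of rise at 1:12 is 4938 × 12 = 59256 mm.
Intermediate landings: 6 × 1525 = 9150 mm.
Developed length = 59256 + 9150 = 68406 mm.

68406 mm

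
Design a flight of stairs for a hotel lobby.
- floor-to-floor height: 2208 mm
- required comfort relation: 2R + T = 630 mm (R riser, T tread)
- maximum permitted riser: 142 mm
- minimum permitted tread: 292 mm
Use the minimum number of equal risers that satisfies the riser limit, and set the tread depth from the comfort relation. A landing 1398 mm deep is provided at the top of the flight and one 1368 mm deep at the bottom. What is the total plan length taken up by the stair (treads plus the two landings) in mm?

8076 mm

⌈2208/142⌉ = 16 risers.
Each riser is 2208/16 = 138 mm (≤ 142 mm).
From 2R + T = 630: T = 630 − 276 = 354 mm.
16 risers give 15 treads; going = 15 × 354 = 5310 mm.
Enclosure = 5310 + 1398 + 1368 = 8076 mm.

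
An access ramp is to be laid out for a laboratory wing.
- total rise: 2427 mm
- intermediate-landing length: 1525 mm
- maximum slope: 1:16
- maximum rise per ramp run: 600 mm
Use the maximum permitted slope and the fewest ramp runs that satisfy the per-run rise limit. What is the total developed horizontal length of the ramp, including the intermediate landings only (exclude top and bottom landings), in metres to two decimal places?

2427 / 600 = 4.045 → round up to 5 ramp runs. That means 4 intermediate landings.
Ramp run (horizontal) at 1:16: 2427 × 16 = 38832 mm.
4 intermediate landings contribute 4 × 1525 = 6100 mm.
Total developed length = 38832 + 6100 = 44932 mm.
= 44.93 m.

44.93 m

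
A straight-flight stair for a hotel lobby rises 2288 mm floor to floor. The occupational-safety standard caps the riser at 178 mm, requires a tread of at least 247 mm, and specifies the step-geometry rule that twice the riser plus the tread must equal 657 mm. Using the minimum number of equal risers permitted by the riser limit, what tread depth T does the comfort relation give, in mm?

305 mm

At most 178 each: 2288/178 = 12.85, giving 13 risers.
R = 2288 ÷ 13 = 176 mm.
Tread T = 657 − 2 × 176 = 305 mm (≥ 247 mm).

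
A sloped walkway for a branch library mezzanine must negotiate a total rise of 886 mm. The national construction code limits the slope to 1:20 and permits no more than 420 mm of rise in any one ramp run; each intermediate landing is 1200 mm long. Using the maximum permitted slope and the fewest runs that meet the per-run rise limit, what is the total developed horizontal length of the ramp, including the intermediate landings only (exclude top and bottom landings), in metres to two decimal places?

20.12 m

At most 420 each: 886/420 = 2.11, giving 3 ramp runs. That means 2 intermediate landings.
Ramp run (horizontal) at 1:20: 886 × 20 = 17720 mm.
2 intermediate landings contribute 2 × 1200 = 2400 mm.
Total developed length = 17720 + 2400 = 20120 mm.
= 20.12 m.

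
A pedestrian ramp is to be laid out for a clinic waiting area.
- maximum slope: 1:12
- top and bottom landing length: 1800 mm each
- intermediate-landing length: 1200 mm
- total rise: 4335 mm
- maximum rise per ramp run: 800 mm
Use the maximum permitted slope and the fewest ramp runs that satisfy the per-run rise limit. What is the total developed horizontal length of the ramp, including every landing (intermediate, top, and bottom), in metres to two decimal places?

61.62 m

4335 / 800 = 5.419 → round up to 6 ramp runs. That means 5 intermediate landings.
Horizontal run for 4335 mm of rise at 1:12 is 4335 × 12 = 52020 mm.
Intermediate landings: 5 × 1200 = 6000 mm.
Top and bottom landings: 2 × 1800 = 3600 mm.
Total = 52020 + 6000 + 3600 = 61620 mm.
= 61.62 m.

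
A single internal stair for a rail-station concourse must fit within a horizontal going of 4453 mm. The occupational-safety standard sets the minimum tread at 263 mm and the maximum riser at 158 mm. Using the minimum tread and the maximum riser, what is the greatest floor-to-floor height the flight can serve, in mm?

4453 / 263 = 16.93, so 16 treads fit.
Risers = treads + 1 = 17.
Maximum height = 17 × 158 = 2686 mm.

2686 mm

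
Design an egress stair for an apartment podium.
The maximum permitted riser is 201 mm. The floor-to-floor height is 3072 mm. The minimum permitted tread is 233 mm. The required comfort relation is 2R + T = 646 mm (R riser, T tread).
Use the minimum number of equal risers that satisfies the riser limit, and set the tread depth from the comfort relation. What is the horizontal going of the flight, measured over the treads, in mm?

3072 / 201 = 15.28, so 16 risers are needed.
Riser R = 3072 / 16 = 192 mm, within the 201 mm limit.
Tread T = 646 − 2 × 192 = 262 mm (≥ 233 mm).
16 risers give 15 treads; going = 15 × 262 = 3930 mm.

3930 mm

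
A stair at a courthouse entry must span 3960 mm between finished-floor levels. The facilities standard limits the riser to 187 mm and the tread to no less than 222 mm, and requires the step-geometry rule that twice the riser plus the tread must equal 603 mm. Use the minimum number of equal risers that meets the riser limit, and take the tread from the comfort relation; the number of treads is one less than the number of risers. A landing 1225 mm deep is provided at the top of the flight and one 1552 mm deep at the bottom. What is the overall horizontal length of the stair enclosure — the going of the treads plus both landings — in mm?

7880 mm

At most 187 each: 3960/187 = 21.18, giving 22 risers.
Riser R = 3960 / 22 = 180 mm, within the 187 mm limit.
From 2R + T = 603: T = 603 − 360 = 243 mm.
22 risers give 21 treads; going = 21 × 243 = 5103 mm.
Add landings: 5103 + 1225 + 1552 = 7880 mm.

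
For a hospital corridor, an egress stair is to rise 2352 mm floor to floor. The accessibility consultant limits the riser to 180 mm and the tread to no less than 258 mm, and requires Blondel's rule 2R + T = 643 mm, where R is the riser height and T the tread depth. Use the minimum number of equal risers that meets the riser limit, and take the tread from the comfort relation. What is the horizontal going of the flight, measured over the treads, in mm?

3991 mm

At most 180 each: 2352/180 = 13.07, giving 14 risers.
Riser R = 2352 / 14 = 168 mm, within the 180 mm limit.
T = 643 − 2·168 = 307 mm, which satisfies the 258 mm minimum.
Going = (14 − 1) × 307 = 3991 mm.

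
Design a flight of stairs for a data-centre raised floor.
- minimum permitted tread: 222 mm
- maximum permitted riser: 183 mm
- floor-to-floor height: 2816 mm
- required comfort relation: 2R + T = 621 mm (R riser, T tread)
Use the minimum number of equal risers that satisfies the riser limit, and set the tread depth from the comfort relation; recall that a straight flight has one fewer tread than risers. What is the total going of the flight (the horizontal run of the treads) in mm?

2816 / 183 = 15.39, so 16 risers are needed.
R = 2816 ÷ 16 = 176 mm.
T = 621 − 2·176 = 269 mm, which satisfies the 222 mm minimum.
16 risers give 15 treads; going = 15 × 269 = 4035 mm.

4035 mm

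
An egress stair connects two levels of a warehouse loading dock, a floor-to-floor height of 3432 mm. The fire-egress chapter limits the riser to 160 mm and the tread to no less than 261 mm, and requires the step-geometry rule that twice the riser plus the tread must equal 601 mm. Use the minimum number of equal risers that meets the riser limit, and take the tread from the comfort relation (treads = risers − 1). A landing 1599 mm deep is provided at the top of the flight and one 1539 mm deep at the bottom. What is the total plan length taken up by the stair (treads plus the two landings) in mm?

At most 160 each: 3432/160 = 21.45, giving 22 risers.
Each riser is 3432/22 = 156 mm (≤ 160 mm).
T = 601 − 2·156 = 289 mm, which satisfies the 261 mm minimum.
Going = (22 − 1) × 289 = 6069 mm.
Enclosure = 6069 + 1599 + 1539 = 9207 mm.

9207 mm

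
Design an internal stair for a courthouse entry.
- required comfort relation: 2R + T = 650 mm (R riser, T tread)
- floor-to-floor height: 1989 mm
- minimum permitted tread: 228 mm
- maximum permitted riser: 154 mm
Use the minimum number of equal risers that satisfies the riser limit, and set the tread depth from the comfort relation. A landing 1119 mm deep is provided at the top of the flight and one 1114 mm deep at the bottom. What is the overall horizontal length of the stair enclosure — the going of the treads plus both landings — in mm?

6361 mm

⌈1989/154⌉ = 13 risers.
Each riser is 1989/13 = 153 mm (≤ 154 mm).
From 2R + T = 650: T = 650 − 306 = 344 mm.
13 risers give 12 treads; going = 12 × 344 = 4128 mm.
Enclosure = 4128 + 1119 + 1114 = 6361 mm.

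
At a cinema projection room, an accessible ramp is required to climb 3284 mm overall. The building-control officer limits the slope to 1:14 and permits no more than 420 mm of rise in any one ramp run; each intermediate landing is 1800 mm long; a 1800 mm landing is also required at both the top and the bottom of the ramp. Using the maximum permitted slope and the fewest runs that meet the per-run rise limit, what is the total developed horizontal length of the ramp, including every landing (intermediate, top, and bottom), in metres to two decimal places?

62.18 m

3284 / 420 = 7.82, so 8 ramp runs are needed. That means 7 intermediate landings.
Ramp run (horizontal) at 1:14: 3284 × 14 = 45976 mm.
Intermediate landings: 7 × 1800 = 12600 mm.
Top and bottom landings: 2 × 1800 = 3600 mm.
Total = 45976 + 12600 + 3600 = 62176 mm.
= 62.18 m.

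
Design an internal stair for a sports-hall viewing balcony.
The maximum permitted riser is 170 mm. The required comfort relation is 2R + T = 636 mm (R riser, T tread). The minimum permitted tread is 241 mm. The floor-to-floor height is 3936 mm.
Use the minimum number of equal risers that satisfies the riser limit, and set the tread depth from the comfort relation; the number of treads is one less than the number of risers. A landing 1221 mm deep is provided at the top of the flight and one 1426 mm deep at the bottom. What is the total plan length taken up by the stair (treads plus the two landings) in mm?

3936 / 170 = 23.15, so 24 risers are needed.
R = 3936 ÷ 24 = 164 mm.
Tread T = 636 − 2 × 164 = 308 mm (≥ 241 mm).
Treads = 24 − 1 = 23; going = 23 × 308 = 7084 mm.
Enclosure = 7084 + 1221 + 1426 = 9731 mm.

9731 mm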